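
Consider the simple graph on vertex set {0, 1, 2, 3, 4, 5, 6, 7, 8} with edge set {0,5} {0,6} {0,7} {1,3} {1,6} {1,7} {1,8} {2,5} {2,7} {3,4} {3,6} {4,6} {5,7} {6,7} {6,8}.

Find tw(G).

2

A width-2 tree decomposition is:
Bags: B1 = {1, 3, 6}  B2 = {1, 6, 7}  B3 = {3, 4, 6}  B4 = {0, 6, 7}  B5 = {0, 5, 7}  B6 = {2, 5, 7}  B7 = {1, 6, 8}
Tree: B1–B2, B1–B3, B2–B4, B4–B5, B5–B6, B1–B7
Every bag has size at most 3, so the width is 3 − 1 = 2 and tw(G) ≤ 2. Conversely, {2, 5, 7} is a clique of size 3, and the vertices of any clique must share a bag in every tree decomposition; so some bag has ≥ 3 vertices and tw(G) ≥ 2. The upper and lower bounds meet at 2, so that is the treewidth.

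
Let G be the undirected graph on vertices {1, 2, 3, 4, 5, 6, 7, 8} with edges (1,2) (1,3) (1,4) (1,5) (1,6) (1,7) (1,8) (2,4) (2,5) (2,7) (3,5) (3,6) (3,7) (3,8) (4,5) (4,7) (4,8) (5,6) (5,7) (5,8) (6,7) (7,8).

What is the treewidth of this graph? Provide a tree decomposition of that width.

The largest bag has 5 vertices, giving width 4; this decomposition certifies tw(G) ≤ 4. Conversely, {1, 2, 4, 5, 7} is a clique of size 5, and the vertices of any clique must share a bag in every tree decomposition; so some bag has ≥ 5 vertices and tw(G) ≥ 4. Hence tw(G) = 4 exactly.

Treewidth 4.
One such decomposition:
Bags: B1 = {1, 3, 5, 7, 8}  B2 = {1, 3, 5, 6, 7}  B3 = {1, 4, 5, 7, 8}  B4 = {1, 2, 4, 5, 7}
Tree: B1–B2, B1–B3, B3–B4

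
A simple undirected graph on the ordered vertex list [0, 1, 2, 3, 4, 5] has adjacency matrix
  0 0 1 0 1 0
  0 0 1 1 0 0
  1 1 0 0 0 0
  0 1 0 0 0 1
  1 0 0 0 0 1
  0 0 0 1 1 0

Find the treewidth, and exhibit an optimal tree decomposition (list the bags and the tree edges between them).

Treewidth 2.
Bags: B1 = {3, 4, 5}  B2 = {1, 3, 4}  B3 = {1, 2, 4}  B4 = {0, 2, 4}
Tree: B1–B2, B2–B3, B3–B4

Every bag has size at most 3, so the width is 3 − 1 = 2 and tw(G) ≤ 2. Since 4–5–3–1–2–0–4 is a cycle in G, G is not acyclic. Forests are exactly the graphs of treewidth ≤ 1, so tw(G) ≥ 2. Therefore the treewidth is 2.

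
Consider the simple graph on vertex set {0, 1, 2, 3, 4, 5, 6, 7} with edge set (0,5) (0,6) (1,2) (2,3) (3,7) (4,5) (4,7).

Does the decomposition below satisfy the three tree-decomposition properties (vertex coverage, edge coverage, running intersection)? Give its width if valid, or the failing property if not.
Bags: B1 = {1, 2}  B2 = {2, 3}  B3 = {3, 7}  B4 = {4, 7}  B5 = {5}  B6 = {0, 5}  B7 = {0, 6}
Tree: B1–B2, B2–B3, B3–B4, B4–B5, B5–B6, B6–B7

No — edge (4,5) lies in no bag.

A tree decomposition must satisfy three properties: every vertex lies in some bag; for every edge, both endpoints lie together in some bag; and for every vertex, the bags containing it form a connected subtree. Here edge (4,5) lies in no bag, so the decomposition is invalid.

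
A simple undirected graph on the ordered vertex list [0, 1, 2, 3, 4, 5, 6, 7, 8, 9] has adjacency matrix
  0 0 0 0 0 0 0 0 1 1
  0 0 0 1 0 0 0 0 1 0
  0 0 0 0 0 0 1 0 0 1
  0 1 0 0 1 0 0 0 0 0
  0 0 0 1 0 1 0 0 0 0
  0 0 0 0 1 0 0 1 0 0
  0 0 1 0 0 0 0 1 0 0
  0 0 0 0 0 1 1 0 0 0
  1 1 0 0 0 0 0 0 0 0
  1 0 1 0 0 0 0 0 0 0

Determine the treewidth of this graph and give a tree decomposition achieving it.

Each bag holds 3 vertices, so the decomposition has width 2, which upper-bounds the treewidth. The edges 5–4–3–1–8–0–9–2–6–7–5 form a cycle, so G is not a tree and its treewidth is at least 2. Therefore the treewidth is 2.

Treewidth 2.
Bags: B1 = {3, 4, 5}  B2 = {1, 3, 5}  B3 = {1, 5, 8}  B4 = {0, 5, 8}  B5 = {0, 5, 9}  B6 = {2, 5, 9}  B7 = {2, 5, 6}  B8 = {5, 6, 7}
Tree: B1–B2, B2–B3, B3–B4, B4–B5, B5–B6, B6–B7, B7–B8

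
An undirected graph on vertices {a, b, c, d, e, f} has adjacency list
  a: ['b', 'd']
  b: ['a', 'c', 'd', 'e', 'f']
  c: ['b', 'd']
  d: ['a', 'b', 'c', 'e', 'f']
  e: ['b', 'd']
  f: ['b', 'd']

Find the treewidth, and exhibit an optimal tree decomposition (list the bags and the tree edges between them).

Treewidth 2.
Bags: B1 = {b, d, e}  B2 = {a, b, d}  B3 = {b, c, d}  B4 = {b, d, f}
Tree: B1–B2, B1–B3, B3–B4

Every bag has size at most 3, so the width is 3 − 1 = 2 and tw(G) ≤ 2. For the lower bound, the 3 vertices {b, d, e} are pairwise adjacent, and any tree decomposition puts a clique entirely inside one bag — forcing width ≥ 2. Combining the bounds, tw(G) = 2.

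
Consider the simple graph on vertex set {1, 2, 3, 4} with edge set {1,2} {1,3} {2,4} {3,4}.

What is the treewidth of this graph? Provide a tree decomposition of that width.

Every bag has size at most 3, so the width is 3 − 1 = 2 and tw(G) ≤ 2. The edges 3–1–2–4–3 form a cycle, so G is not a tree and its treewidth is at least 2. The upper and lower bounds meet at 2, so that is the treewidth.

Treewidth 2.
Bags: B1 = {1, 2, 3}  B2 = {2, 3, 4}
Tree: B1–B2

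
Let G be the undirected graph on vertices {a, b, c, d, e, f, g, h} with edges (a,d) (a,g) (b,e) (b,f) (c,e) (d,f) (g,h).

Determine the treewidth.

A width-1 tree decomposition is:
Bags: B1 = {c, e}  B2 = {b, e}  B3 = {b, f}  B4 = {d, f}  B5 = {a, d}  B6 = {a, g}  B7 = {g, h}
Tree: B1–B2, B2–B3, B3–B4, B4–B5, B5–B6, B6–B7
Every bag has size at most 2, so the width is 2 − 1 = 1 and tw(G) ≤ 1. G has an edge, so its treewidth is at least 1. The upper and lower bounds meet at 1, so that is the treewidth.

1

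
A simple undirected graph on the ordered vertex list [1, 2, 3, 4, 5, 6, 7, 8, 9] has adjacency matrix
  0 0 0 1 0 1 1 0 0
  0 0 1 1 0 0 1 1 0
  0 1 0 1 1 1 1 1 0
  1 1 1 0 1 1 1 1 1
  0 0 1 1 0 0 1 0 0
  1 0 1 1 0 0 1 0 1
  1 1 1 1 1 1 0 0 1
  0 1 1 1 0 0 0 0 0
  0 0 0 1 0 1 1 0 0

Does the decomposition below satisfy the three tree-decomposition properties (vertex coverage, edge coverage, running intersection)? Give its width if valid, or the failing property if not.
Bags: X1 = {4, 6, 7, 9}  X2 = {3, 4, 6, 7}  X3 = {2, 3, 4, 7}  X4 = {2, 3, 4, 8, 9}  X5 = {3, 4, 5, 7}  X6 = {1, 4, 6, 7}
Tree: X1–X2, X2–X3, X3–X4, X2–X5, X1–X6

No — bags containing vertex 9 are not connected in the tree.

A tree decomposition must satisfy three properties: every vertex lies in some bag; for every edge, both endpoints lie together in some bag; and for every vertex, the bags containing it form a connected subtree. Here bags containing vertex 9 are not connected in the tree, so the decomposition is invalid.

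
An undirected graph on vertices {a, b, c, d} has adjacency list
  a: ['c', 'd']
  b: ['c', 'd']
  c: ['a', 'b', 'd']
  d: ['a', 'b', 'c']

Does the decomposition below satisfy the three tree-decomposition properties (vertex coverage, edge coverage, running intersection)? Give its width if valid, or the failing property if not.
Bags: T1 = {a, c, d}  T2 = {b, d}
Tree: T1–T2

A tree decomposition must satisfy three properties: every vertex lies in some bag; for every edge, both endpoints lie together in some bag; and for every vertex, the bags containing it form a connected subtree. Here edge (c,b) lies in no bag, so the decomposition is invalid.

No — edge (c,b) lies in no bag.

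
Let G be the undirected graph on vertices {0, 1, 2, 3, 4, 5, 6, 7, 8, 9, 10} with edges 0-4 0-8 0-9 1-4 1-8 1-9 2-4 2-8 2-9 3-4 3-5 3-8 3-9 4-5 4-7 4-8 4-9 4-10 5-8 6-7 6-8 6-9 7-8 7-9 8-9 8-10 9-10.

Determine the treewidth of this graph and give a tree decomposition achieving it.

Treewidth 3.
One optimal decomposition is:
Bags: B1 = {2, 4, 8, 9}  B2 = {1, 4, 8, 9}  B3 = {4, 7, 8, 9}  B4 = {6, 7, 8, 9}  B5 = {3, 4, 8, 9}  B6 = {3, 4, 5, 8}  B7 = {0, 4, 8, 9}  B8 = {4, 8, 9, 10}
Tree: B1–B2, B1–B3, B3–B4, B3–B5, B5–B6, B5–B7, B5–B8

Every bag has size at most 4, so the width is 4 − 1 = 3 and tw(G) ≤ 3. On the other hand G contains the 4-clique {0, 4, 8, 9}. A clique must lie in a single bag of any decomposition, so no decomposition can have width below 3. The upper and lower bounds meet at 3, so that is the treewidth.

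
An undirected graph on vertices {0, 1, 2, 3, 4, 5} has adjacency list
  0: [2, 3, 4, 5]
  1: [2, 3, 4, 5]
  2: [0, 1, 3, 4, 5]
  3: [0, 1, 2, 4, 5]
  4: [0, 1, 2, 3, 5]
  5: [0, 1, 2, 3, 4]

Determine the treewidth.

A width-4 tree decomposition is:
Bags: B1 = {0, 2, 3, 4, 5}  B2 = {1, 2, 3, 4, 5}
Tree: B1–B2
Each bag holds 5 vertices, so the decomposition has width 4, which upper-bounds the treewidth. For the lower bound, the 5 vertices {0, 2, 3, 4, 5} are pairwise adjacent, and any tree decomposition puts a clique entirely inside one bag — forcing width ≥ 4. The upper and lower bounds meet at 4, so that is the treewidth.

4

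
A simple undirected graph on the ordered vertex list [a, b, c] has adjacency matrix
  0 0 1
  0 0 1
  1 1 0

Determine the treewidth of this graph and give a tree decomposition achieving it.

Treewidth 1.
One optimal decomposition is:
Bags: B1 = {a, c}  B2 = {b, c}
Tree: B1–B2

Every bag has size at most 2, so the width is 2 − 1 = 1 and tw(G) ≤ 1. Since G has at least one edge (e.g. c–a), it is not an edgeless graph, so tw(G) ≥ 1. Combining the bounds, tw(G) = 1.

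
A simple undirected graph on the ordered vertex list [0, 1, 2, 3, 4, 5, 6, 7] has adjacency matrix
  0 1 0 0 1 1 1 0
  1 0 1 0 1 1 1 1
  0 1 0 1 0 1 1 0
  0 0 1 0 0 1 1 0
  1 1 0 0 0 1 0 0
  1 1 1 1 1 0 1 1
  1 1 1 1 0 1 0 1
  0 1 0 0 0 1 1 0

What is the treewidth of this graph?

3

A width-3 tree decomposition is:
Bags: B1 = {1, 2, 5, 6}  B2 = {2, 3, 5, 6}  B3 = {0, 1, 5, 6}  B4 = {1, 5, 6, 7}  B5 = {0, 1, 4, 5}
Tree: B1–B2, B1–B3, B3–B4, B3–B5
Every bag has size at most 4, so the width is 4 − 1 = 3 and tw(G) ≤ 3. On the other hand G contains the 4-clique {0, 1, 4, 5}. A clique must lie in a single bag of any decomposition, so no decomposition can have width below 3. Hence tw(G) = 3 exactly.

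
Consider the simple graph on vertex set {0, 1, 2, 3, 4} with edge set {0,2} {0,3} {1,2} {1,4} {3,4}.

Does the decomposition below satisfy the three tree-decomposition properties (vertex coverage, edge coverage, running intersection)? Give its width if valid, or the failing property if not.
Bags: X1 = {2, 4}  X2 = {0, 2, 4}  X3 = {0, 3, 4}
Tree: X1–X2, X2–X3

No — vertex 1 appears in no bag.

A tree decomposition must satisfy three properties: every vertex lies in some bag; for every edge, both endpoints lie together in some bag; and for every vertex, the bags containing it form a connected subtree. Here vertex 1 appears in no bag, so the decomposition is invalid.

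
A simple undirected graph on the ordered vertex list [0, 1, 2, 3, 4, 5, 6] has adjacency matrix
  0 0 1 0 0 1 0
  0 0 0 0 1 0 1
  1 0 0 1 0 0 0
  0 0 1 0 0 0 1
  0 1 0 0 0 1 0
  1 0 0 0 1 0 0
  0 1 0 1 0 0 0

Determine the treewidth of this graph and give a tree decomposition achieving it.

Treewidth 2.
Bags: B1 = {1, 3, 6}  B2 = {1, 2, 3}  B3 = {0, 1, 2}  B4 = {0, 1, 5}  B5 = {1, 4, 5}
Tree: B1–B2, B2–B3, B3–B4, B4–B5

The largest bag has 3 vertices, giving width 2; this decomposition certifies tw(G) ≤ 2. Since 1–6–3–2–0–5–4–1 is a cycle in G, G is not acyclic. Forests are exactly the graphs of treewidth ≤ 1, so tw(G) ≥ 2. Therefore the treewidth is 2.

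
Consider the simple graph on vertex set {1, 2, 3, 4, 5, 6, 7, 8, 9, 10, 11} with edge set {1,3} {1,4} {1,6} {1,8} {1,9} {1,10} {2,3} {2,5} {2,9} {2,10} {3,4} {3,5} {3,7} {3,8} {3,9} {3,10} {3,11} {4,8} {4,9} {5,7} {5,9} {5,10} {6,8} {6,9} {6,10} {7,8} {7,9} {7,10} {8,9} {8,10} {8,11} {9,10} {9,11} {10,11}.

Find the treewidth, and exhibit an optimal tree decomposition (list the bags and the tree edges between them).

The largest bag has 5 vertices, giving width 4; this decomposition certifies tw(G) ≤ 4. For the lower bound, the 5 vertices {1, 3, 8, 9, 10} are pairwise adjacent, and any tree decomposition puts a clique entirely inside one bag — forcing width ≥ 4. The upper and lower bounds meet at 4, so that is the treewidth.

Treewidth 4.
Bags: B1 = {1, 3, 8, 9, 10}  B2 = {1, 3, 4, 8, 9}  B3 = {1, 6, 8, 9, 10}  B4 = {3, 7, 8, 9, 10}  B5 = {3, 5, 7, 9, 10}  B6 = {2, 3, 5, 9, 10}  B7 = {3, 8, 9, 10, 11}
Tree: B1–B2, B1–B3, B1–B4, B4–B5, B5–B6, B1–B7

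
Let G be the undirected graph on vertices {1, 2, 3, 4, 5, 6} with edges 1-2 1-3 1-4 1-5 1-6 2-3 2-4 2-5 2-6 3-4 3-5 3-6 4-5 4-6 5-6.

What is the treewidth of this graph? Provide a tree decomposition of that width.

Treewidth 5.
One optimal decomposition is:
Bags: B1 = {1, 2, 3, 4, 5, 6}
Tree: (single bag)

With just one bag of size 6, the width is 6 − 1 = 5, so tw(G) ≤ 5. On the other hand G contains the 6-clique {1, 2, 3, 4, 5, 6}. A clique must lie in a single bag of any decomposition, so no decomposition can have width below 5. Hence tw(G) = 5 exactly.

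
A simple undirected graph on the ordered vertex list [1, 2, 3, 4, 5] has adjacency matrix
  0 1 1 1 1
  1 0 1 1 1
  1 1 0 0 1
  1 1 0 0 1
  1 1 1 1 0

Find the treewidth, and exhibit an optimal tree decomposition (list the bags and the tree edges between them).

Treewidth 3.
Bags: B1 = {1, 2, 3, 5}  B2 = {1, 2, 4, 5}
Tree: B1–B2

The largest bag has 4 vertices, giving width 3; this decomposition certifies tw(G) ≤ 3. For the lower bound, the 4 vertices {1, 2, 3, 5} are pairwise adjacent, and any tree decomposition puts a clique entirely inside one bag — forcing width ≥ 3. The upper and lower bounds meet at 3, so that is the treewidth.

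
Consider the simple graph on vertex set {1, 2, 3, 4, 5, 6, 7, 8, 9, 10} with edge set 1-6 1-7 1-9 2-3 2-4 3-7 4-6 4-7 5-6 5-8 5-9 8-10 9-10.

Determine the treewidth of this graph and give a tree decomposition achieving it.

Treewidth 2.
One such decomposition:
Bags: B1 = {2, 3, 4}  B2 = {3, 4, 7}  B3 = {4, 6, 7}  B4 = {1, 6, 7}  B5 = {1, 5, 6}  B6 = {1, 5, 9}  B7 = {5, 8, 9}  B8 = {8, 9, 10}
Tree: B1–B2, B2–B3, B3–B4, B4–B5, B5–B6, B6–B7, B7–B8

The largest bag has 3 vertices, giving width 2; this decomposition certifies tw(G) ≤ 2. For the lower bound, G contains the cycle 2–3–7–4–2, so G is not a forest; only forests have treewidth ≤ 1, hence tw(G) ≥ 2. Therefore the treewidth is 2.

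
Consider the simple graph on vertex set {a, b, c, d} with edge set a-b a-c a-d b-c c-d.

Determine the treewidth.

A width-2 tree decomposition is:
Bags: B1 = {a, b, c}  B2 = {a, c, d}
Tree: B1–B2
Each bag holds 3 vertices, so the decomposition has width 2, which upper-bounds the treewidth. For the lower bound, the 3 vertices {a, c, d} are pairwise adjacent, and any tree decomposition puts a clique entirely inside one bag — forcing width ≥ 2. Hence tw(G) = 2 exactly.

2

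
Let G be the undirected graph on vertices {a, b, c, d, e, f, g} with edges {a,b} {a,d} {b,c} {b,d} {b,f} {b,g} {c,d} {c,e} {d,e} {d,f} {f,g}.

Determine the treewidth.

A width-2 tree decomposition is:
Bags: B1 = {b, c, d}  B2 = {c, d, e}  B3 = {a, b, d}  B4 = {b, d, f}  B5 = {b, f, g}
Tree: B1–B2, B1–B3, B1–B4, B4–B5
Every bag has size at most 3, so the width is 3 − 1 = 2 and tw(G) ≤ 2. For the lower bound, the 3 vertices {c, d, e} are pairwise adjacent, and any tree decomposition puts a clique entirely inside one bag — forcing width ≥ 2. Therefore the treewidth is 2.

2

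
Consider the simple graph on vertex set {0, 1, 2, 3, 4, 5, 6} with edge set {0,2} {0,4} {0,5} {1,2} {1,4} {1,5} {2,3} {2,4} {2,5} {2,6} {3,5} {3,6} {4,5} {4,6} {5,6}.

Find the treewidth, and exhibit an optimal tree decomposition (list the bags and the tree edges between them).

The largest bag has 4 vertices, giving width 3; this decomposition certifies tw(G) ≤ 3. Conversely, {2, 3, 5, 6} is a clique of size 4, and the vertices of any clique must share a bag in every tree decomposition; so some bag has ≥ 4 vertices and tw(G) ≥ 3. Therefore the treewidth is 3.

Treewidth 3.
Bags: B1 = {2, 3, 5, 6}  B2 = {2, 4, 5, 6}  B3 = {1, 2, 4, 5}  B4 = {0, 2, 4, 5}
Tree: B1–B2, B2–B3, B3–B4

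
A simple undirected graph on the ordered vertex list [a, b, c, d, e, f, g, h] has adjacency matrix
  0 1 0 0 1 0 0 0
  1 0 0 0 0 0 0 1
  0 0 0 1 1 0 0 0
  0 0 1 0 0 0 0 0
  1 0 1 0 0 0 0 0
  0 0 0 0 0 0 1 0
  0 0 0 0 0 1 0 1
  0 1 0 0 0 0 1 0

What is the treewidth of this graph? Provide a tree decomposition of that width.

Treewidth 1.
Bags: B1 = {c, d}  B2 = {c, e}  B3 = {a, e}  B4 = {a, b}  B5 = {b, h}  B6 = {g, h}  B7 = {f, g}
Tree: B1–B2, B2–B3, B3–B4, B4–B5, B5–B6, B6–B7

The largest bag has 2 vertices, giving width 1; this decomposition certifies tw(G) ≤ 1. G has an edge, so its treewidth is at least 1. The upper and lower bounds meet at 1, so that is the treewidth.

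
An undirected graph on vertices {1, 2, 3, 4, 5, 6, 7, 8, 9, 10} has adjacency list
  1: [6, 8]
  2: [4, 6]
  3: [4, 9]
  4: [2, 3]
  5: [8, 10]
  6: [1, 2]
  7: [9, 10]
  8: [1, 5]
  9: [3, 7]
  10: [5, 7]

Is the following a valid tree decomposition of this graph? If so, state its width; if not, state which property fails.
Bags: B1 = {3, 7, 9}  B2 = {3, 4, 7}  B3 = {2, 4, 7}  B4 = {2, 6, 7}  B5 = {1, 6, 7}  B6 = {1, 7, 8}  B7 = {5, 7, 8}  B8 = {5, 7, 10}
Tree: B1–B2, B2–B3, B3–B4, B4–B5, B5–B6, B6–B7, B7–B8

Yes; width 2.

Checking the three conditions: (i) the bags cover all of {1, 2, 3, 4, 5, 6, 7, 8, 9, 10}; (ii) for each edge, some bag contains both endpoints; (iii) the bags containing any fixed vertex form a subtree. All hold, so the decomposition is valid with width 3 − 1 = 2.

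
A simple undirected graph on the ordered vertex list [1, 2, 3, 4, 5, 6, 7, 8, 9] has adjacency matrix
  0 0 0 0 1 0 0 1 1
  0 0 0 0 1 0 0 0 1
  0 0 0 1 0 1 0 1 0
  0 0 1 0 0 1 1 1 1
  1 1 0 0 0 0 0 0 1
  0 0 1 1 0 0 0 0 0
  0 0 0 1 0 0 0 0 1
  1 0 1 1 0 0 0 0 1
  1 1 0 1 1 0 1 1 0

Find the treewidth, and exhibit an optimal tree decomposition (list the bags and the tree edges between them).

The largest bag has 3 vertices, giving width 2; this decomposition certifies tw(G) ≤ 2. Conversely, {1, 8, 9} is a clique of size 3, and the vertices of any clique must share a bag in every tree decomposition; so some bag has ≥ 3 vertices and tw(G) ≥ 2. Hence tw(G) = 2 exactly.

Treewidth 2.
Bags: B1 = {3, 4, 8}  B2 = {4, 8, 9}  B3 = {1, 8, 9}  B4 = {4, 7, 9}  B5 = {1, 5, 9}  B6 = {2, 5, 9}  B7 = {3, 4, 6}
Tree: B1–B2, B2–B3, B2–B4, B3–B5, B5–B6, B1–B7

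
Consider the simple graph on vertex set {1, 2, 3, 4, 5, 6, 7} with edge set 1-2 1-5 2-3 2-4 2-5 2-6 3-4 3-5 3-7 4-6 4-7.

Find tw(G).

2

A width-2 tree decomposition is:
Bags: B1 = {2, 3, 5}  B2 = {1, 2, 5}  B3 = {2, 3, 4}  B4 = {3, 4, 7}  B5 = {2, 4, 6}
Tree: B1–B2, B1–B3, B3–B4, B3–B5
Every bag has size at most 3, so the width is 3 − 1 = 2 and tw(G) ≤ 2. Conversely, {1, 2, 5} is a clique of size 3, and the vertices of any clique must share a bag in every tree decomposition; so some bag has ≥ 3 vertices and tw(G) ≥ 2. Hence tw(G) = 2 exactly.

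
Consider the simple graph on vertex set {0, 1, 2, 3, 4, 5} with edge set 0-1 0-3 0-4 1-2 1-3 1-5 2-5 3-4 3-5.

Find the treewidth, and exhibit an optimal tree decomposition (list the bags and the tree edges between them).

Treewidth 2.
One optimal decomposition is:
Bags: B1 = {1, 3, 5}  B2 = {1, 2, 5}  B3 = {0, 1, 3}  B4 = {0, 3, 4}
Tree: B1–B2, B1–B3, B3–B4

Each bag holds 3 vertices, so the decomposition has width 2, which upper-bounds the treewidth. On the other hand G contains the 3-clique {1, 2, 5}. A clique must lie in a single bag of any decomposition, so no decomposition can have width below 2. Combining the bounds, tw(G) = 2.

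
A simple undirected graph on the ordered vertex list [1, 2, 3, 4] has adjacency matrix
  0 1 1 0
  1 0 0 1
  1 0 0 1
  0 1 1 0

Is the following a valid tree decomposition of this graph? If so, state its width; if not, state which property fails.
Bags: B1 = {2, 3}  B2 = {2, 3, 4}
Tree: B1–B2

No — vertex 1 appears in no bag.

A tree decomposition must satisfy three properties: every vertex lies in some bag; for every edge, both endpoints lie together in some bag; and for every vertex, the bags containing it form a connected subtree. Here vertex 1 appears in no bag, so the decomposition is invalid.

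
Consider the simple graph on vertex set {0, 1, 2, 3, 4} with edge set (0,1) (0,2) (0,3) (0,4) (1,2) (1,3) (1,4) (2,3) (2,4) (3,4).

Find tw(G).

4

A width-4 tree decomposition is:
Bags: B1 = {0, 1, 2, 3, 4}
Tree: (single bag)
A single bag containing all 5 vertices is trivially a valid decomposition of width 4. On the other hand G contains the 5-clique {0, 1, 2, 3, 4}. A clique must lie in a single bag of any decomposition, so no decomposition can have width below 4. Therefore the treewidth is 4.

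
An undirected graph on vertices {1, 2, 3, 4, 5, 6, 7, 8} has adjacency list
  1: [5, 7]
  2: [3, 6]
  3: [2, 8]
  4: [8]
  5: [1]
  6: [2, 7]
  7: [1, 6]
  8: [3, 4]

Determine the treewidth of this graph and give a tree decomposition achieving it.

The largest bag has 2 vertices, giving width 1; this decomposition certifies tw(G) ≤ 1. Since G has at least one edge (e.g. 5–1), it is not an edgeless graph, so tw(G) ≥ 1. Hence tw(G) = 1 exactly.

Treewidth 1.
One such decomposition:
Bags: B1 = {1, 5}  B2 = {1, 7}  B3 = {6, 7}  B4 = {2, 6}  B5 = {2, 3}  B6 = {3, 8}  B7 = {4, 8}
Tree: B1–B2, B2–B3, B3–B4, B4–B5, B5–B6, B6–B7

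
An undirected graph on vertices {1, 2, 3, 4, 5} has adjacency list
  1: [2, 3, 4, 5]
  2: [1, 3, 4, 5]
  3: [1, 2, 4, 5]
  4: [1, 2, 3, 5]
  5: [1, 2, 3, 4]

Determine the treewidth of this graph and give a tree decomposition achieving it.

With just one bag of size 5, the width is 5 − 1 = 4, so tw(G) ≤ 4. For the lower bound, the 5 vertices {1, 2, 3, 4, 5} are pairwise adjacent, and any tree decomposition puts a clique entirely inside one bag — forcing width ≥ 4. The upper and lower bounds meet at 4, so that is the treewidth.

Treewidth 4.
One optimal decomposition is:
Bags: B1 = {1, 2, 3, 4, 5}
Tree: (single bag)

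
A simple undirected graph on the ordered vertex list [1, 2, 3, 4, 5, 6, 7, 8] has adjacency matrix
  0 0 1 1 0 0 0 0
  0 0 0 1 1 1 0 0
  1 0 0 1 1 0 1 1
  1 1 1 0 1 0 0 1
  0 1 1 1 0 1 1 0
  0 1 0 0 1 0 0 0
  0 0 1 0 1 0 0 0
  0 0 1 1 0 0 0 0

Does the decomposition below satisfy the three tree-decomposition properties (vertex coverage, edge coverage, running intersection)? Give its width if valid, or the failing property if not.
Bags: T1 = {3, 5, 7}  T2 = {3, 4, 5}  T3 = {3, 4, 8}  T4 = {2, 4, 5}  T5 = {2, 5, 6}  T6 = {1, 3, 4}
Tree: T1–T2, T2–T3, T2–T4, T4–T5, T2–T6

Vertex coverage: the bags together contain {1, 2, 3, 4, 5, 6, 7, 8}, the full vertex set. Edge coverage: each edge of G has both endpoints in at least one bag. Running intersection: for every vertex, the bags containing it form a connected subtree. All three properties hold, so this is a valid tree decomposition of width max|bag| − 1 = 2, and hence tw(G) ≤ 2.

Yes; width 2.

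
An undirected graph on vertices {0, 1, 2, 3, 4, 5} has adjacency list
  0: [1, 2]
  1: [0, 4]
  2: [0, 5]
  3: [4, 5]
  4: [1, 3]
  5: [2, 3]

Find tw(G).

2

A width-2 tree decomposition is:
Bags: B1 = {0, 1, 4}  B2 = {0, 3, 4}  B3 = {0, 3, 5}  B4 = {0, 2, 5}
Tree: B1–B2, B2–B3, B3–B4
The largest bag has 3 vertices, giving width 2; this decomposition certifies tw(G) ≤ 2. Since 0–1–4–3–5–2–0 is a cycle in G, G is not acyclic. Forests are exactly the graphs of treewidth ≤ 1, so tw(G) ≥ 2. Therefore the treewidth is 2.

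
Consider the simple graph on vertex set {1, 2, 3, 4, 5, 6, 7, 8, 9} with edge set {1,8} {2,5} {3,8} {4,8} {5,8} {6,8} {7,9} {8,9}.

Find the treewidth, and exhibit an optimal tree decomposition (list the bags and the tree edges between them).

The largest bag has 2 vertices, giving width 1; this decomposition certifies tw(G) ≤ 1. G has an edge, so its treewidth is at least 1. The upper and lower bounds meet at 1, so that is the treewidth.

Treewidth 1.
One such decomposition:
Bags: B1 = {5, 8}  B2 = {1, 8}  B3 = {8, 9}  B4 = {2, 5}  B5 = {7, 9}  B6 = {6, 8}  B7 = {4, 8}  B8 = {3, 8}
Tree: B1–B2, B2–B3, B1–B4, B3–B5, B2–B6, B2–B7, B6–B8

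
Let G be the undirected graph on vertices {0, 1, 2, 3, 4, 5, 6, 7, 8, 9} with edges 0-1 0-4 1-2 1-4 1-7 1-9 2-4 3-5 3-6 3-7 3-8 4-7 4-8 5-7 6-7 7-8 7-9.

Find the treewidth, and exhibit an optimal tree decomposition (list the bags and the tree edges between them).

Every bag has size at most 3, so the width is 3 − 1 = 2 and tw(G) ≤ 2. Conversely, {0, 1, 4} is a clique of size 3, and the vertices of any clique must share a bag in every tree decomposition; so some bag has ≥ 3 vertices and tw(G) ≥ 2. Therefore the treewidth is 2.

Treewidth 2.
Bags: B1 = {4, 7, 8}  B2 = {3, 7, 8}  B3 = {3, 5, 7}  B4 = {1, 4, 7}  B5 = {0, 1, 4}  B6 = {1, 2, 4}  B7 = {1, 7, 9}  B8 = {3, 6, 7}
Tree: B1–B2, B2–B3, B1–B4, B4–B5, B4–B6, B4–B7, B2–B8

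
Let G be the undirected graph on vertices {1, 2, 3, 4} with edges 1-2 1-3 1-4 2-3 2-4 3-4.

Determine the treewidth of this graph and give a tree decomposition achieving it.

Treewidth 3.
One optimal decomposition is:
Bags: B1 = {1, 2, 3, 4}
Tree: (single bag)

A single bag containing all 4 vertices is trivially a valid decomposition of width 3. On the other hand G contains the 4-clique {1, 2, 3, 4}. A clique must lie in a single bag of any decomposition, so no decomposition can have width below 3. Combining the bounds, tw(G) = 3.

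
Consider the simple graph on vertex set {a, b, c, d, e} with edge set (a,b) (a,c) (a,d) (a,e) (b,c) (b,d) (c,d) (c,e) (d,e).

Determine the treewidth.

A width-3 tree decomposition is:
Bags: B1 = {a, c, d, e}  B2 = {a, b, c, d}
Tree: B1–B2
Each bag holds 4 vertices, so the decomposition has width 3, which upper-bounds the treewidth. On the other hand G contains the 4-clique {a, c, d, e}. A clique must lie in a single bag of any decomposition, so no decomposition can have width below 3. Combining the bounds, tw(G) = 3.

3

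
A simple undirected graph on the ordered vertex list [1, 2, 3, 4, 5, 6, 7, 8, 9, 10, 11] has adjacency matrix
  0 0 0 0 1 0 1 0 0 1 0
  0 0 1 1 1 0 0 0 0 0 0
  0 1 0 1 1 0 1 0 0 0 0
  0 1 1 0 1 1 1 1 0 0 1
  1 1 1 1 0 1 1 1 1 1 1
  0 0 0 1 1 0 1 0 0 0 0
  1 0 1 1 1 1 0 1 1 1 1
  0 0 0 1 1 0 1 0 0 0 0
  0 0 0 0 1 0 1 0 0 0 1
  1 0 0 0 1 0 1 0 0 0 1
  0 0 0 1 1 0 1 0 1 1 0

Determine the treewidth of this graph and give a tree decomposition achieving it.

Treewidth 3.
One such decomposition:
Bags: B1 = {4, 5, 7, 11}  B2 = {4, 5, 7, 8}  B3 = {5, 7, 10, 11}  B4 = {3, 4, 5, 7}  B5 = {2, 3, 4, 5}  B6 = {5, 7, 9, 11}  B7 = {4, 5, 6, 7}  B8 = {1, 5, 7, 10}
Tree: B1–B2, B1–B3, B1–B4, B4–B5, B1–B6, B2–B7, B3–B8

Every bag has size at most 4, so the width is 4 − 1 = 3 and tw(G) ≤ 3. On the other hand G contains the 4-clique {2, 3, 4, 5}. A clique must lie in a single bag of any decomposition, so no decomposition can have width below 3. The upper and lower bounds meet at 3, so that is the treewidth.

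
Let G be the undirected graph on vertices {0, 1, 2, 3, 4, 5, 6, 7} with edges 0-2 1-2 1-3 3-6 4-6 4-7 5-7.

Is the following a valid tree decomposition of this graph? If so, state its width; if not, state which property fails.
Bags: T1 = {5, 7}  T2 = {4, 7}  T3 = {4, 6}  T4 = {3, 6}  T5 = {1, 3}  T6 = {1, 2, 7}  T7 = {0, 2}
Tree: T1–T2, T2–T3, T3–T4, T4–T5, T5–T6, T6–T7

No — bags containing vertex 7 are not connected in the tree.

A tree decomposition must satisfy three properties: every vertex lies in some bag; for every edge, both endpoints lie together in some bag; and for every vertex, the bags containing it form a connected subtree. Here bags containing vertex 7 are not connected in the tree, so the decomposition is invalid.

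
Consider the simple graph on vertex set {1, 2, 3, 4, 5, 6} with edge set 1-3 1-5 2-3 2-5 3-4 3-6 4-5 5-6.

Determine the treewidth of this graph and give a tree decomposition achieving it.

Treewidth 2.
One such decomposition:
Bags: B1 = {1, 3, 5}  B2 = {2, 3, 5}  B3 = {3, 5, 6}  B4 = {3, 4, 5}
Tree: B1–B2, B2–B3, B3–B4

The largest bag has 3 vertices, giving width 2; this decomposition certifies tw(G) ≤ 2. Since 1–3–2–5–1 is a cycle in G, G is not acyclic. Forests are exactly the graphs of treewidth ≤ 1, so tw(G) ≥ 2. Therefore the treewidth is 2.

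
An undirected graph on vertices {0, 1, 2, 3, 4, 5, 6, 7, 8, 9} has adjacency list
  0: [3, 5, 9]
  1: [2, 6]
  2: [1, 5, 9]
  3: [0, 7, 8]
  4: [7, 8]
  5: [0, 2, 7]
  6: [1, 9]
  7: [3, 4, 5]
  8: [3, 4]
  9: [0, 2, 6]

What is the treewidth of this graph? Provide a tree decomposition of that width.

Treewidth 2.
Bags: B1 = {1, 6, 9}  B2 = {1, 2, 9}  B3 = {0, 2, 9}  B4 = {0, 2, 5}  B5 = {0, 3, 5}  B6 = {3, 5, 7}  B7 = {3, 7, 8}  B8 = {4, 7, 8}
Tree: B1–B2, B2–B3, B3–B4, B4–B5, B5–B6, B6–B7, B7–B8

The largest bag has 3 vertices, giving width 2; this decomposition certifies tw(G) ≤ 2. Since 6–1–2–9–6 is a cycle in G, G is not acyclic. Forests are exactly the graphs of treewidth ≤ 1, so tw(G) ≥ 2. Combining the bounds, tw(G) = 2.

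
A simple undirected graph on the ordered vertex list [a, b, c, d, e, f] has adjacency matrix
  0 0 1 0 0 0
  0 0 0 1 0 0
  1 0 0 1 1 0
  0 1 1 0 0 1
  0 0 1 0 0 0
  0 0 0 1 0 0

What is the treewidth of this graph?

1

A width-1 tree decomposition is:
Bags: B1 = {b, d}  B2 = {c, d}  B3 = {c, e}  B4 = {a, c}  B5 = {d, f}
Tree: B1–B2, B2–B3, B3–B4, B1–B5
Each bag holds 2 vertices, so the decomposition has width 1, which upper-bounds the treewidth. G has an edge, so its treewidth is at least 1. The upper and lower bounds meet at 1, so that is the treewidth.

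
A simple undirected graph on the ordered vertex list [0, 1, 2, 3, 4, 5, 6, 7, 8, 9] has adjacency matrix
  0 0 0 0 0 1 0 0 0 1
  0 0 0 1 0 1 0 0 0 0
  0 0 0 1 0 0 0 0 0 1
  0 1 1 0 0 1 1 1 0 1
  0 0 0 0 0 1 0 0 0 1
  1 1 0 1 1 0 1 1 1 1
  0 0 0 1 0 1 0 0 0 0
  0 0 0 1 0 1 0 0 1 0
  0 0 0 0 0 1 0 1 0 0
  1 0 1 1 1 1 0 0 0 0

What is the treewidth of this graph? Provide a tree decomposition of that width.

Each bag holds 3 vertices, so the decomposition has width 2, which upper-bounds the treewidth. Conversely, {2, 3, 9} is a clique of size 3, and the vertices of any clique must share a bag in every tree decomposition; so some bag has ≥ 3 vertices and tw(G) ≥ 2. Combining the bounds, tw(G) = 2.

Treewidth 2.
One such decomposition:
Bags: B1 = {3, 5, 9}  B2 = {3, 5, 7}  B3 = {5, 7, 8}  B4 = {0, 5, 9}  B5 = {3, 5, 6}  B6 = {1, 3, 5}  B7 = {2, 3, 9}  B8 = {4, 5, 9}
Tree: B1–B2, B2–B3, B1–B4, B2–B5, B2–B6, B1–B7, B1–B8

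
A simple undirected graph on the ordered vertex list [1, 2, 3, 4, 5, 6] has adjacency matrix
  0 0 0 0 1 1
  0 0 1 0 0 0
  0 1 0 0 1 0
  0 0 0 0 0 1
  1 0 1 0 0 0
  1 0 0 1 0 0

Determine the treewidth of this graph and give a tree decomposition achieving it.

Treewidth 1.
One such decomposition:
Bags: B1 = {2, 3}  B2 = {3, 5}  B3 = {1, 5}  B4 = {1, 6}  B5 = {4, 6}
Tree: B1–B2, B2–B3, B3–B4, B4–B5

The largest bag has 2 vertices, giving width 1; this decomposition certifies tw(G) ≤ 1. Any graph with an edge has treewidth ≥ 1, and G has the edge 2–3. The upper and lower bounds meet at 1, so that is the treewidth.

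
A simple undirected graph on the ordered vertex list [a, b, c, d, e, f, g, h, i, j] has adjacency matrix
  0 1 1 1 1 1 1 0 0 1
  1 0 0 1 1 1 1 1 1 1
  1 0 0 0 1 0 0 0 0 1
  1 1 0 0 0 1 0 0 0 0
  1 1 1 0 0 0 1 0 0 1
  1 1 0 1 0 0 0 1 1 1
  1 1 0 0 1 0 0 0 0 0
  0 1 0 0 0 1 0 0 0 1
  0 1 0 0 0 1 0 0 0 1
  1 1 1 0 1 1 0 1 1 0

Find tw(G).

3

A width-3 tree decomposition is:
Bags: B1 = {a, b, f, j}  B2 = {a, b, e, j}  B3 = {b, f, h, j}  B4 = {a, b, e, g}  B5 = {a, b, d, f}  B6 = {a, c, e, j}  B7 = {b, f, i, j}
Tree: B1–B2, B1–B3, B2–B4, B1–B5, B2–B6, B1–B7
Each bag holds 4 vertices, so the decomposition has width 3, which upper-bounds the treewidth. On the other hand G contains the 4-clique {a, c, e, j}. A clique must lie in a single bag of any decomposition, so no decomposition can have width below 3. The upper and lower bounds meet at 3, so that is the treewidth.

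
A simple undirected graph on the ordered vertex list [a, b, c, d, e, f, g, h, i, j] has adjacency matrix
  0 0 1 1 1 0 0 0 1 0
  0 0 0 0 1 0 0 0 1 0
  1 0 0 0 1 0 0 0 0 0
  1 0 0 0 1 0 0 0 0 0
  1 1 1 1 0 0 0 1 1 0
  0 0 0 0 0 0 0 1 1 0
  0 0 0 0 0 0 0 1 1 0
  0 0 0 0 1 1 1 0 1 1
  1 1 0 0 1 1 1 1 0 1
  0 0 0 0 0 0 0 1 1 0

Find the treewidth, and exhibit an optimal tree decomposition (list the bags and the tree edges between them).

Treewidth 2.
Bags: B1 = {a, e, i}  B2 = {e, h, i}  B3 = {a, d, e}  B4 = {f, h, i}  B5 = {g, h, i}  B6 = {b, e, i}  B7 = {a, c, e}  B8 = {h, i, j}
Tree: B1–B2, B1–B3, B2–B4, B2–B5, B1–B6, B1–B7, B4–B8

Every bag has size at most 3, so the width is 3 − 1 = 2 and tw(G) ≤ 2. On the other hand G contains the 3-clique {a, d, e}. A clique must lie in a single bag of any decomposition, so no decomposition can have width below 2. Hence tw(G) = 2 exactly.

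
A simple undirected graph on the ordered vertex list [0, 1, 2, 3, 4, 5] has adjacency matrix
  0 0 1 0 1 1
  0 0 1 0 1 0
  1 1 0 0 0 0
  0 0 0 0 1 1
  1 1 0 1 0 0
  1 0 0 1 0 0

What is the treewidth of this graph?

A width-2 tree decomposition is:
Bags: B1 = {0, 1, 2}  B2 = {0, 1, 4}  B3 = {0, 4, 5}  B4 = {3, 4, 5}
Tree: B1–B2, B2–B3, B3–B4
Every bag has size at most 3, so the width is 3 − 1 = 2 and tw(G) ≤ 2. Since 2–1–4–0–2 is a cycle in G, G is not acyclic. Forests are exactly the graphs of treewidth ≤ 1, so tw(G) ≥ 2. Hence tw(G) = 2 exactly.

2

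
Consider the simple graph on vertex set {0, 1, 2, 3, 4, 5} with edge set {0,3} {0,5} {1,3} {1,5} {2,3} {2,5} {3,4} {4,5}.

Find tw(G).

A width-2 tree decomposition is:
Bags: B1 = {0, 3, 5}  B2 = {3, 4, 5}  B3 = {1, 3, 5}  B4 = {2, 3, 5}
Tree: B1–B2, B2–B3, B3–B4
The largest bag has 3 vertices, giving width 2; this decomposition certifies tw(G) ≤ 2. The edges 5–0–3–4–5 form a cycle, so G is not a tree and its treewidth is at least 2. The upper and lower bounds meet at 2, so that is the treewidth.

2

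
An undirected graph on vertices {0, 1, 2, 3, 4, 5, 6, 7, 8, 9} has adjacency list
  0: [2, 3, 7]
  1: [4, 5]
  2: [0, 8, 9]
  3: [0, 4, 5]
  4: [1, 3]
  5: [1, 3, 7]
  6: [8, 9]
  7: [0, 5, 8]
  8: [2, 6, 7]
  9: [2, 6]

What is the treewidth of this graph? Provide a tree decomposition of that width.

The largest bag has 3 vertices, giving width 2; this decomposition certifies tw(G) ≤ 2. For the lower bound, G contains the cycle 4–1–5–3–4, so G is not a forest; only forests have treewidth ≤ 1, hence tw(G) ≥ 2. Hence tw(G) = 2 exactly.

Treewidth 2.
One optimal decomposition is:
Bags: B1 = {1, 3, 4}  B2 = {1, 3, 5}  B3 = {0, 3, 5}  B4 = {0, 5, 7}  B5 = {0, 2, 7}  B6 = {2, 7, 8}  B7 = {2, 8, 9}  B8 = {6, 8, 9}
Tree: B1–B2, B2–B3, B3–B4, B4–B5, B5–B6, B6–B7, B7–B8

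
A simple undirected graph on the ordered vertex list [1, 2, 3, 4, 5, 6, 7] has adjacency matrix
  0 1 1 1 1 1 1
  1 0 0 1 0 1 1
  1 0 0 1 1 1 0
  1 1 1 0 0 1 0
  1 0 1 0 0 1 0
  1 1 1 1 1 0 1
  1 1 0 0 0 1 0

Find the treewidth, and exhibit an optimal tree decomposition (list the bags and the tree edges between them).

Treewidth 3.
Bags: B1 = {1, 2, 6, 7}  B2 = {1, 2, 4, 6}  B3 = {1, 3, 4, 6}  B4 = {1, 3, 5, 6}
Tree: B1–B2, B2–B3, B3–B4

Each bag holds 4 vertices, so the decomposition has width 3, which upper-bounds the treewidth. For the lower bound, the 4 vertices {1, 2, 4, 6} are pairwise adjacent, and any tree decomposition puts a clique entirely inside one bag — forcing width ≥ 3. The upper and lower bounds meet at 3, so that is the treewidth.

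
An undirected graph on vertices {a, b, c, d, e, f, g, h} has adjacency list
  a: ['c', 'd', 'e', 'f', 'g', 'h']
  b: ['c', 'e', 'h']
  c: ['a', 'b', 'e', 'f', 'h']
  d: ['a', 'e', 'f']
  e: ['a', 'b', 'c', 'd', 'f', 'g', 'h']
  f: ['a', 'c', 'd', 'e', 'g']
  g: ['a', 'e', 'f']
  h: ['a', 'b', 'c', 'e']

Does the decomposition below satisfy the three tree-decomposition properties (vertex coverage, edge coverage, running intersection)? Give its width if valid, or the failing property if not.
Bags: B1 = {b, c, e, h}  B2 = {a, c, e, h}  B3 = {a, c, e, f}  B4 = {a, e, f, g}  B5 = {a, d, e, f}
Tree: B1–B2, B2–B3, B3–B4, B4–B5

Checking the three conditions: (i) the bags cover all of {a, b, c, d, e, f, g, h}; (ii) for each edge, some bag contains both endpoints; (iii) the bags containing any fixed vertex form a subtree. All hold, so the decomposition is valid with width 4 − 1 = 3.

Yes; width 3.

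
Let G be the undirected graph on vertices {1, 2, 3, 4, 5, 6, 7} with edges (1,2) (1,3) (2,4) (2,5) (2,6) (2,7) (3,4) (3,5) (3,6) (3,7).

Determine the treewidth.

2

A width-2 tree decomposition is:
Bags: B1 = {2, 3, 6}  B2 = {2, 3, 7}  B3 = {1, 2, 3}  B4 = {2, 3, 4}  B5 = {2, 3, 5}
Tree: B1–B2, B2–B3, B3–B4, B4–B5
Every bag has size at most 3, so the width is 3 − 1 = 2 and tw(G) ≤ 2. Since 2–6–3–7–2 is a cycle in G, G is not acyclic. Forests are exactly the graphs of treewidth ≤ 1, so tw(G) ≥ 2. Hence tw(G) = 2 exactly.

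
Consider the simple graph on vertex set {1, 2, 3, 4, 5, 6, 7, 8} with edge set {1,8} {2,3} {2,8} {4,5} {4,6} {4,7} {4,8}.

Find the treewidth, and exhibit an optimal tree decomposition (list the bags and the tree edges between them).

Treewidth 1.
One optimal decomposition is:
Bags: B1 = {1, 8}  B2 = {4, 8}  B3 = {4, 7}  B4 = {4, 6}  B5 = {2, 8}  B6 = {4, 5}  B7 = {2, 3}
Tree: B1–B2, B2–B3, B3–B4, B1–B5, B2–B6, B5–B7

Every bag has size at most 2, so the width is 2 − 1 = 1 and tw(G) ≤ 1. G has an edge, so its treewidth is at least 1. The upper and lower bounds meet at 1, so that is the treewidth.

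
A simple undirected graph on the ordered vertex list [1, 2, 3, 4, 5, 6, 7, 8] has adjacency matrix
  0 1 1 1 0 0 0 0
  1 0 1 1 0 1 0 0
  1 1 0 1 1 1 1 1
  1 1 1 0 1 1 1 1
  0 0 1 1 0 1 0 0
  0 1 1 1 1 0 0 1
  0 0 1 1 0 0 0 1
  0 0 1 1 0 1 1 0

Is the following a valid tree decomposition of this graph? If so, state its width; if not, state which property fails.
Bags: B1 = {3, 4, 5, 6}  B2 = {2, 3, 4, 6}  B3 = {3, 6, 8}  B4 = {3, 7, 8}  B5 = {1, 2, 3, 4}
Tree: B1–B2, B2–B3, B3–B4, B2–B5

A tree decomposition must satisfy three properties: every vertex lies in some bag; for every edge, both endpoints lie together in some bag; and for every vertex, the bags containing it form a connected subtree. Here edge (4,8) lies in no bag, so the decomposition is invalid.

No — edge (4,8) lies in no bag.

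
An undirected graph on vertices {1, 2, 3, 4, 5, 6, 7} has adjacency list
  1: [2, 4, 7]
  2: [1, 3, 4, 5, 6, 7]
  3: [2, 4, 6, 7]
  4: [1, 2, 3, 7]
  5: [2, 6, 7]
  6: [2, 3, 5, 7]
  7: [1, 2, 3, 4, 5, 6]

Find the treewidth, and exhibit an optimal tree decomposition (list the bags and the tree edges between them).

Every bag has size at most 4, so the width is 4 − 1 = 3 and tw(G) ≤ 3. For the lower bound, the 4 vertices {1, 2, 4, 7} are pairwise adjacent, and any tree decomposition puts a clique entirely inside one bag — forcing width ≥ 3. The upper and lower bounds meet at 3, so that is the treewidth.

Treewidth 3.
One such decomposition:
Bags: B1 = {1, 2, 4, 7}  B2 = {2, 3, 4, 7}  B3 = {2, 3, 6, 7}  B4 = {2, 5, 6, 7}
Tree: B1–B2, B2–B3, B3–B4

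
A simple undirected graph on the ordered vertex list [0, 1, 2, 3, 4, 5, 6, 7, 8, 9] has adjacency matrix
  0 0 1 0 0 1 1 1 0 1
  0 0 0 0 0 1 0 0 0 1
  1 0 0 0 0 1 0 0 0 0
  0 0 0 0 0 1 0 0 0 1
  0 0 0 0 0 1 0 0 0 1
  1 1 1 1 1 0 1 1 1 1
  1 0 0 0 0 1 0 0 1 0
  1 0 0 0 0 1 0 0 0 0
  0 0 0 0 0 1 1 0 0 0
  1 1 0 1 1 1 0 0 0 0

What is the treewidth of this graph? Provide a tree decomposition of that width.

Treewidth 2.
One optimal decomposition is:
Bags: B1 = {0, 5, 6}  B2 = {0, 5, 9}  B3 = {0, 5, 7}  B4 = {0, 2, 5}  B5 = {1, 5, 9}  B6 = {5, 6, 8}  B7 = {4, 5, 9}  B8 = {3, 5, 9}
Tree: B1–B2, B1–B3, B2–B4, B2–B5, B1–B6, B5–B7, B2–B8

Each bag holds 3 vertices, so the decomposition has width 2, which upper-bounds the treewidth. On the other hand G contains the 3-clique {0, 5, 9}. A clique must lie in a single bag of any decomposition, so no decomposition can have width below 2. Hence tw(G) = 2 exactly.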